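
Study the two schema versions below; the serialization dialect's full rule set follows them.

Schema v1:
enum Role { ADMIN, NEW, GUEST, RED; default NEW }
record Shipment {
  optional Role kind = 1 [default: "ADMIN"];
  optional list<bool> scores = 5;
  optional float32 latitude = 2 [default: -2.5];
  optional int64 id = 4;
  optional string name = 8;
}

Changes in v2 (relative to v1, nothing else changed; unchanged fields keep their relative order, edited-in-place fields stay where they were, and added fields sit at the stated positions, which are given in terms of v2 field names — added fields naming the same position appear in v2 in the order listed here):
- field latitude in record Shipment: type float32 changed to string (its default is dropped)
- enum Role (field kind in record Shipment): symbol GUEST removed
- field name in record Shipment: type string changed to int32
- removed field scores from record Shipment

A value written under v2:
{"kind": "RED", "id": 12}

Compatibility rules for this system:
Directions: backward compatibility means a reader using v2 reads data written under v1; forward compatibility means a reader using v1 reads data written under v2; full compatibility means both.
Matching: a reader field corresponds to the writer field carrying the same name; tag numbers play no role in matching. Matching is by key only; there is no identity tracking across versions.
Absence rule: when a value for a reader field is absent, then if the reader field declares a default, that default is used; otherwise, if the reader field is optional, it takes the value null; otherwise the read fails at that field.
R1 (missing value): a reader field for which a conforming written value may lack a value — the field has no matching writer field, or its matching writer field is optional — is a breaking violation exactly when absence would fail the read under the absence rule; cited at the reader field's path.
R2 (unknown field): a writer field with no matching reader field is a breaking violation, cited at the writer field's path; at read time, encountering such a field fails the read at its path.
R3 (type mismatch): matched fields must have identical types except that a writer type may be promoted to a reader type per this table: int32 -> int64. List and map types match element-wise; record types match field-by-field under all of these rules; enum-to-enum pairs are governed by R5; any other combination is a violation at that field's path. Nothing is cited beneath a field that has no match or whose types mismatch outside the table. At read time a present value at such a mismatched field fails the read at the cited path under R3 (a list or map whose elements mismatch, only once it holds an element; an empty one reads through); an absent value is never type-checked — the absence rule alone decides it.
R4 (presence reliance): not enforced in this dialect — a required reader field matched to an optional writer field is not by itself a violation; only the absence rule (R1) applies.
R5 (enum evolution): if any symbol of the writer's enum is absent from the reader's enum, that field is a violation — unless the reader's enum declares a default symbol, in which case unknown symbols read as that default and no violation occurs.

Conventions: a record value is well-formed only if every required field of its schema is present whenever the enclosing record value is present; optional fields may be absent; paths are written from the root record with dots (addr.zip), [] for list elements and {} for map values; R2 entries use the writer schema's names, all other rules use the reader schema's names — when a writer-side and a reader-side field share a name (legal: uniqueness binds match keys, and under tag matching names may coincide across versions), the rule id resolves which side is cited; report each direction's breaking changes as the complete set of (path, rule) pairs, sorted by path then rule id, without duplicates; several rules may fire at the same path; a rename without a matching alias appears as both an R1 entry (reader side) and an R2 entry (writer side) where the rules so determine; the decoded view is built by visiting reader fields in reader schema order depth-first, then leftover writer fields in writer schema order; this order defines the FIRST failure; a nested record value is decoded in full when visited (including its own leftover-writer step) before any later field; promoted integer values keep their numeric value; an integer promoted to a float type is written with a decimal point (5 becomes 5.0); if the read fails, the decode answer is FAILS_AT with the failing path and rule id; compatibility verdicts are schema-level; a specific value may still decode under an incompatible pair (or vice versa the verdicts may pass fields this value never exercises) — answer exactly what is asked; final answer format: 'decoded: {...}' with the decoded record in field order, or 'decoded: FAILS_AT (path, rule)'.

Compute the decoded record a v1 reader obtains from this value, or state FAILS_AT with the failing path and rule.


decoded: {"kind": "RED", "scores": null, "latitude": -2.5, "id": 12, "name": null}

in Shipment below, arrows point writer -> reader
decode (reader v1):
  kind := "RED"
  scores := null (not supplied -> null)
  latitude := -2.5 (no value, default fills)
  id := 12
  name := null (not supplied -> null)
  => decoded: {"kind": "RED", "scores": null, "latitude": -2.5, "id": 12, "name": null}
the other Shipment changes do not affect what is asked:
  field latitude in record Shipment: type float32 changed to string (its default is dropped) -> affects the rule determinations only; this particular Shipment value decodes identically
  enum Role (field kind in record Shipment): symbol GUEST removed -> fires no rule on Shipment under this dialect and leaves the result unchanged
  field name in record Shipment: type string changed to int32 -> affects the rule determinations only; this particular Shipment value decodes identically
  removed field scores from record Shipment -> affects the rule determinations only; this particular Shipment value decodes identically


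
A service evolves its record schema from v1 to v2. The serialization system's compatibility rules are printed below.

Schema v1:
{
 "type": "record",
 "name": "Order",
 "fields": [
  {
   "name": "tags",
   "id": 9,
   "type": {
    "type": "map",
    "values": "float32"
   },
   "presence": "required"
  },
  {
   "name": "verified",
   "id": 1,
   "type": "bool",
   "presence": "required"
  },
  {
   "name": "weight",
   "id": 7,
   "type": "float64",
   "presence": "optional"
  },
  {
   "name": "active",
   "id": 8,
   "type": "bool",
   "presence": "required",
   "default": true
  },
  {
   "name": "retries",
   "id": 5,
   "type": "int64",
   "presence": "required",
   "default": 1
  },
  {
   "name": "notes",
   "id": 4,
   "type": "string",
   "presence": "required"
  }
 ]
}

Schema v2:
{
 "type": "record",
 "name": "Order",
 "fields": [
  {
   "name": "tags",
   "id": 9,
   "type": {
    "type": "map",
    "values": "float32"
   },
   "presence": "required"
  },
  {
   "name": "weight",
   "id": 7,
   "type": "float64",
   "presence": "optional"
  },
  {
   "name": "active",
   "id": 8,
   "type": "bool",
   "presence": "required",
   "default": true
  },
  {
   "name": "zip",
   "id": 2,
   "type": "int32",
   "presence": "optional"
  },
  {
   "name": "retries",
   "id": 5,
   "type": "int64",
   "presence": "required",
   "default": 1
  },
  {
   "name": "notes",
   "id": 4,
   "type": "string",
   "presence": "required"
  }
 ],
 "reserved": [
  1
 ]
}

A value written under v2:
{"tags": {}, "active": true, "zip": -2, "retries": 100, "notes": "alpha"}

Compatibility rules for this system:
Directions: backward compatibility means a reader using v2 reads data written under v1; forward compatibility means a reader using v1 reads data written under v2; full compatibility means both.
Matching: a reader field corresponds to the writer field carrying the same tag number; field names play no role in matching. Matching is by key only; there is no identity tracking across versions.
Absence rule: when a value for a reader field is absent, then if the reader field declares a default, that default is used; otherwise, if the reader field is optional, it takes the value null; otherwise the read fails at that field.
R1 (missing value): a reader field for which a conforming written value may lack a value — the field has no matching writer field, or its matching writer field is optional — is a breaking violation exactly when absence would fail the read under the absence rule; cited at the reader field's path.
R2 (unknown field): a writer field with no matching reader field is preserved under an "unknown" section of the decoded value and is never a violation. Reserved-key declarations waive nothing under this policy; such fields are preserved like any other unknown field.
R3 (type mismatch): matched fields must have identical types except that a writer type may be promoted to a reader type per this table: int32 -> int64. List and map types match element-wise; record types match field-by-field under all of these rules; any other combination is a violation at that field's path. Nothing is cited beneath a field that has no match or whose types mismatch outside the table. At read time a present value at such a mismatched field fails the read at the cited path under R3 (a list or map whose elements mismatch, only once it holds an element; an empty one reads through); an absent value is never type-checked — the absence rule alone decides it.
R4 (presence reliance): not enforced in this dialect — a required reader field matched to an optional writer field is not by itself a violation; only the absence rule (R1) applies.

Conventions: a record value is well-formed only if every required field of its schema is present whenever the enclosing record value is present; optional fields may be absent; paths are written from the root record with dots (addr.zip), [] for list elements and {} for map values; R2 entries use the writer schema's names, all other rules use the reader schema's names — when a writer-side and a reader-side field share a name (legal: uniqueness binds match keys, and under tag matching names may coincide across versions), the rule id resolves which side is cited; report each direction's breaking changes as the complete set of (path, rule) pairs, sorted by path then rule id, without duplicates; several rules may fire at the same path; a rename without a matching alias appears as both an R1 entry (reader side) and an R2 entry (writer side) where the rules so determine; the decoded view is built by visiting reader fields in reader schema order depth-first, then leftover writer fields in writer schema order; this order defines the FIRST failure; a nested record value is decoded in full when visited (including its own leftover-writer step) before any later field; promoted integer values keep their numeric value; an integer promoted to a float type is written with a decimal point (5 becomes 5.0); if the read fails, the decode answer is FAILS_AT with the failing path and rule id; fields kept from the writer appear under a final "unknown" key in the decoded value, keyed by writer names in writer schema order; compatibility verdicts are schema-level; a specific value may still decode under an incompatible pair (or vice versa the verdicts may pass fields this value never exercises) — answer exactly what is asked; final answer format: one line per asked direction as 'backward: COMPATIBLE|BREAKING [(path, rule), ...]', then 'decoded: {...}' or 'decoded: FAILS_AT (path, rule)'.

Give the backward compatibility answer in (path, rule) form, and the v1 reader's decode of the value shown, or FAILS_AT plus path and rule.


backward: COMPATIBLE []; decoded: FAILS_AT (verified, R1)

in Order below, arrows point writer -> reader
backward on Order — v2 reading data written by v1:
  map<string, float32> -> map<string, float32>, writer required: tags aligns to tags
  float64 -> float64, writer optional: weight aligns to weight
  bool -> bool, writer required: active aligns to active
  zip has no writer counterpart
  int64 -> int64, writer required: retries aligns to retries
  string -> string, writer required: notes aligns to notes
  writer verified: unknown to reader
  nothing fires on Order: backward is COMPATIBLE
decode walk for Order under reader schema v1:
  tags := {}
  read fails at verified under R1 (no fill)
  => FAILS_AT (verified, R1)
diffs on Order not affecting the asked answer:
  added field zip to record Order: optional int32, tag 2 (in v2 it sits immediately before retries) -> no rule fires on it in Order's dialect; the asked verdict holds


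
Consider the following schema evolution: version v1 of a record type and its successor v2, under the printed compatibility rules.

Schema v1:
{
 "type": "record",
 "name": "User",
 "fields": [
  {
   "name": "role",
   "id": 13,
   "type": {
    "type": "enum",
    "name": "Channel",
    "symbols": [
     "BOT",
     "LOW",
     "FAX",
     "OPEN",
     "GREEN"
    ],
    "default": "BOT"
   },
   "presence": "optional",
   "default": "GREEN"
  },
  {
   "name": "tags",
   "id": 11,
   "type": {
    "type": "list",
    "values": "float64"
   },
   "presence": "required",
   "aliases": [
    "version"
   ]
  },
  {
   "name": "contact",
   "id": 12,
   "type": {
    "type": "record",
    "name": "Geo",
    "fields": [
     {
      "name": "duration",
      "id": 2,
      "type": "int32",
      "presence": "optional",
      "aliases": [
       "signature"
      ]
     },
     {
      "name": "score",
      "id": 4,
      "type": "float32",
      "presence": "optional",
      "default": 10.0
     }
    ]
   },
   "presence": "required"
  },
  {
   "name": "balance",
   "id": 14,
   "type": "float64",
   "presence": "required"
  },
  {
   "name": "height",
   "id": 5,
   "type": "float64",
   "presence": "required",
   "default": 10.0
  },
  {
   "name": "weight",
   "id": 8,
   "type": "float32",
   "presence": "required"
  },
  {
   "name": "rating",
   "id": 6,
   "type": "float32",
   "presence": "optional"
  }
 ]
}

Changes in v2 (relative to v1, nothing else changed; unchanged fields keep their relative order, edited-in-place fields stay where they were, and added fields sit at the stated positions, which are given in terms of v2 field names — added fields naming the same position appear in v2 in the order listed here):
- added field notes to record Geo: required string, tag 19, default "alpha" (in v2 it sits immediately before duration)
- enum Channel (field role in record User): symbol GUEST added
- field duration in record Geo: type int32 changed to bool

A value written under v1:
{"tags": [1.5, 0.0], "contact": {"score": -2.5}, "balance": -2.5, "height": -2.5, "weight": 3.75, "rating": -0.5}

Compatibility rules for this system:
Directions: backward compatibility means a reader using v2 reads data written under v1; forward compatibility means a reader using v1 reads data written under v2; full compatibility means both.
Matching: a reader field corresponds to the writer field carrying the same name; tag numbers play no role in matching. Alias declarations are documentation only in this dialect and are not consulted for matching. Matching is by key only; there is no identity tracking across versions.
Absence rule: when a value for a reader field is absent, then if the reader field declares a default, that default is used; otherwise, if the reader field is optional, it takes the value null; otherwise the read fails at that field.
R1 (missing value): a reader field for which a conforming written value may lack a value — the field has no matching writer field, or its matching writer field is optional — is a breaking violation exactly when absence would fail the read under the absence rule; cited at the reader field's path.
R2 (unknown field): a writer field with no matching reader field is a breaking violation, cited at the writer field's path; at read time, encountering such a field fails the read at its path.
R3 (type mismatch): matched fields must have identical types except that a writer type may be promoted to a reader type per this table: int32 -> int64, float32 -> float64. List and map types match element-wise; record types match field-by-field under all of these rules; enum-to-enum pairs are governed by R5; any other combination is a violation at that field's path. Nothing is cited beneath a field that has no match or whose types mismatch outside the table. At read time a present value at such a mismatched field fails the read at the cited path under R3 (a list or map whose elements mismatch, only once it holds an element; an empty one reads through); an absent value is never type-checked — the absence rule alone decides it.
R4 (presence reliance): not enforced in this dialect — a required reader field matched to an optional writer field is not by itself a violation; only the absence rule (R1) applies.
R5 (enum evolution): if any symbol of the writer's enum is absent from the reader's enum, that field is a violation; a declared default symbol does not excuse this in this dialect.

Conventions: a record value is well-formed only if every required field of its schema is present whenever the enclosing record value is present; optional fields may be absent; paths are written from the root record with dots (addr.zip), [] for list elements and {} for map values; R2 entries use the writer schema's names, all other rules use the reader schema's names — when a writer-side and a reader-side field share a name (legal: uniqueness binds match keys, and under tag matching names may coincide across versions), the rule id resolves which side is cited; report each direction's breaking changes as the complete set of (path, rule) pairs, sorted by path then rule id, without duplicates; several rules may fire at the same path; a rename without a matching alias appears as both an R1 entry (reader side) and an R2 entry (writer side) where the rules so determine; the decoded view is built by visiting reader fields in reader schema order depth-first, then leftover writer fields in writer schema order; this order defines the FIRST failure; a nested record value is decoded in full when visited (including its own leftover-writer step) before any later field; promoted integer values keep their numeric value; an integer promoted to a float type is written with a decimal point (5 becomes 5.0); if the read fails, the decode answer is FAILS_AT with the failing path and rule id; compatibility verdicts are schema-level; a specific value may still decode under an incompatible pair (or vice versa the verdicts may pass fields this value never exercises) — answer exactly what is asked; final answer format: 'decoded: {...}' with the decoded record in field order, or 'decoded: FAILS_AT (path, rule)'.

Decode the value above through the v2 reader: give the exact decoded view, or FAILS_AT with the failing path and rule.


each type pair in User: writer, then reader
decode (reader v2):
  role := "GREEN" (absent -> default)
  tags := [1.5, 0.0]
  contact.notes := "alpha" (absent -> default)
  contact.duration := null (absent, optional -> null)
  contact.score := -2.5
  balance := -2.5
  height := -2.5
  weight := 3.75
  rating := -0.5
  => decoded: {"role": "GREEN", "tags": [1.5, 0.0], "contact": {"notes": "alpha", "duration": null, "score": -2.5}, "balance": -2.5, "height": -2.5, "weight": 3.75, "rating": -0.5}
the rest of the User diff is inert for this question:
  enum Channel (field role in record User): symbol GUEST added -> a verdict-level change on User — the shown value reads the same
  field duration in record Geo: type int32 changed to bool -> a verdict-level change on User — the shown value reads the same

decoded: {"role": "GREEN", "tags": [1.5, 0.0], "contact": {"notes": "alpha", "duration": null, "score": -2.5}, "balance": -2.5, "height": -2.5, "weight": 3.75, "rating": -0.5}


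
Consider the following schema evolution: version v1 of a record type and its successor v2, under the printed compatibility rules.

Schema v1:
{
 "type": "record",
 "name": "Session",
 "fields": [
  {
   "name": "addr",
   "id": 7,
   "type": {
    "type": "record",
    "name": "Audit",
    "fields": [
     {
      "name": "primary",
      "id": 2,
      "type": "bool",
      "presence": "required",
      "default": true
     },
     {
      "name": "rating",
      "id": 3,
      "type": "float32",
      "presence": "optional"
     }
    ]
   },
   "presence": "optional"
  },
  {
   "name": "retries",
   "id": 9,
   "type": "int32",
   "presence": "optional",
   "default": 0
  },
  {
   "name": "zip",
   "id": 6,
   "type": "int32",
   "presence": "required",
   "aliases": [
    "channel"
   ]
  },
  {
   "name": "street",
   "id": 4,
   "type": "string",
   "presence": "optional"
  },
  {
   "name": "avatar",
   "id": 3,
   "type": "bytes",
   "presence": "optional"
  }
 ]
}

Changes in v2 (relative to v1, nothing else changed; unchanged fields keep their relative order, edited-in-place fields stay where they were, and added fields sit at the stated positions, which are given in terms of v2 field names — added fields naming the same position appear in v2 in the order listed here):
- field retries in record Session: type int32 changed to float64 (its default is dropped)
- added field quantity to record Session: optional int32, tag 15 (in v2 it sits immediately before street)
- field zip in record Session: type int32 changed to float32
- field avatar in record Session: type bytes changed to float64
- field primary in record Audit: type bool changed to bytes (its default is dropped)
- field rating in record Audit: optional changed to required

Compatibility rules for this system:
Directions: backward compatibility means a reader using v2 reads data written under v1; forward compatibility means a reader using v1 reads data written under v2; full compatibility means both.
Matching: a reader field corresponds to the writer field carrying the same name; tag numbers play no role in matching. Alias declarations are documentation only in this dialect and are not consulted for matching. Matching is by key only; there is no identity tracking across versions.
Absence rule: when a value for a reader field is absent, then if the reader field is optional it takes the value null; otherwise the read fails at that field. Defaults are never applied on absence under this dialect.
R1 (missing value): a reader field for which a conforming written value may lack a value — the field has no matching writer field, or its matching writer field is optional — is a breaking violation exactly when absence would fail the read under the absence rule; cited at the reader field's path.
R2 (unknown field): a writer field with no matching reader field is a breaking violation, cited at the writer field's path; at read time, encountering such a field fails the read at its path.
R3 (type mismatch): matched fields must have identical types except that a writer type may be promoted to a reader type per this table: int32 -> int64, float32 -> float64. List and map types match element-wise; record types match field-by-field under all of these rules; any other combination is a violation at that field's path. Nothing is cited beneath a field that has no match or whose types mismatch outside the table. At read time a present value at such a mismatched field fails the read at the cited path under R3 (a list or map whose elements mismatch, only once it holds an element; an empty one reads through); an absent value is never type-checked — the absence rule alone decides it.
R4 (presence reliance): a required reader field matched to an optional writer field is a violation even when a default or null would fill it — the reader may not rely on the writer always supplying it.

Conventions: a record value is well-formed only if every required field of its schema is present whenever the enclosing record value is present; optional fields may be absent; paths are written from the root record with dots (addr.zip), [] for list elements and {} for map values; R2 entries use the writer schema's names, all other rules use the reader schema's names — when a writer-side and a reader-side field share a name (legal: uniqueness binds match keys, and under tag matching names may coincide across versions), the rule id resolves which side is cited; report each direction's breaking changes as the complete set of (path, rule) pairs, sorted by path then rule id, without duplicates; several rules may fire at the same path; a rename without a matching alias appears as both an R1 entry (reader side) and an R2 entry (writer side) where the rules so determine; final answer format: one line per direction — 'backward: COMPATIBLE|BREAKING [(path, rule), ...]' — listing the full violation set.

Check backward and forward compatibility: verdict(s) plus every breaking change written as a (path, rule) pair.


backward: BREAKING [(addr.primary, R3), (addr.rating, R1), (addr.rating, R4), (avatar, R3), (retries, R3), (zip, R3)]; forward: BREAKING [(addr.primary, R3), (avatar, R3), (quantity, R2), (retries, R3), (zip, R3)]

the writer's type comes first in each Session pair
backward for Session (reader v2, writer v1):
  Audit -> Audit, writer optional: addr aligns to addr
  int32 -> float64, writer optional: retries aligns to retries
  int32 -> float32, writer required: zip aligns to zip
  quantity has no writer counterpart
  string -> string, writer optional: street aligns to street
  bytes -> float64, writer optional: avatar aligns to avatar
  bool -> bytes, writer required: addr.primary aligns to addr.primary
  float32 -> float32, writer optional: addr.rating aligns to addr.rating
  rule R3 violated at addr.primary
  rule R1 violated at addr.rating
  rule R4 violated at addr.rating
  rule R3 violated at avatar
  rule R3 violated at retries
  rule R3 violated at zip
  => backward: BREAKING (6)
forward for Session (reader v1, writer v2):
  Audit -> Audit, writer optional: addr aligns to addr
  float64 -> int32, writer optional: retries aligns to retries
  float32 -> int32, writer required: zip aligns to zip
  string -> string, writer optional: street aligns to street
  float64 -> bytes, writer optional: avatar aligns to avatar
  writer quantity: unknown to reader
  bytes -> bool, writer required: addr.primary aligns to addr.primary
  float32 -> float32, writer required: addr.rating aligns to addr.rating
  rule R3 violated at addr.primary
  rule R3 violated at avatar
  rule R2 violated at quantity
  rule R3 violated at retries
  rule R3 violated at zip
  => forward: BREAKING (5)


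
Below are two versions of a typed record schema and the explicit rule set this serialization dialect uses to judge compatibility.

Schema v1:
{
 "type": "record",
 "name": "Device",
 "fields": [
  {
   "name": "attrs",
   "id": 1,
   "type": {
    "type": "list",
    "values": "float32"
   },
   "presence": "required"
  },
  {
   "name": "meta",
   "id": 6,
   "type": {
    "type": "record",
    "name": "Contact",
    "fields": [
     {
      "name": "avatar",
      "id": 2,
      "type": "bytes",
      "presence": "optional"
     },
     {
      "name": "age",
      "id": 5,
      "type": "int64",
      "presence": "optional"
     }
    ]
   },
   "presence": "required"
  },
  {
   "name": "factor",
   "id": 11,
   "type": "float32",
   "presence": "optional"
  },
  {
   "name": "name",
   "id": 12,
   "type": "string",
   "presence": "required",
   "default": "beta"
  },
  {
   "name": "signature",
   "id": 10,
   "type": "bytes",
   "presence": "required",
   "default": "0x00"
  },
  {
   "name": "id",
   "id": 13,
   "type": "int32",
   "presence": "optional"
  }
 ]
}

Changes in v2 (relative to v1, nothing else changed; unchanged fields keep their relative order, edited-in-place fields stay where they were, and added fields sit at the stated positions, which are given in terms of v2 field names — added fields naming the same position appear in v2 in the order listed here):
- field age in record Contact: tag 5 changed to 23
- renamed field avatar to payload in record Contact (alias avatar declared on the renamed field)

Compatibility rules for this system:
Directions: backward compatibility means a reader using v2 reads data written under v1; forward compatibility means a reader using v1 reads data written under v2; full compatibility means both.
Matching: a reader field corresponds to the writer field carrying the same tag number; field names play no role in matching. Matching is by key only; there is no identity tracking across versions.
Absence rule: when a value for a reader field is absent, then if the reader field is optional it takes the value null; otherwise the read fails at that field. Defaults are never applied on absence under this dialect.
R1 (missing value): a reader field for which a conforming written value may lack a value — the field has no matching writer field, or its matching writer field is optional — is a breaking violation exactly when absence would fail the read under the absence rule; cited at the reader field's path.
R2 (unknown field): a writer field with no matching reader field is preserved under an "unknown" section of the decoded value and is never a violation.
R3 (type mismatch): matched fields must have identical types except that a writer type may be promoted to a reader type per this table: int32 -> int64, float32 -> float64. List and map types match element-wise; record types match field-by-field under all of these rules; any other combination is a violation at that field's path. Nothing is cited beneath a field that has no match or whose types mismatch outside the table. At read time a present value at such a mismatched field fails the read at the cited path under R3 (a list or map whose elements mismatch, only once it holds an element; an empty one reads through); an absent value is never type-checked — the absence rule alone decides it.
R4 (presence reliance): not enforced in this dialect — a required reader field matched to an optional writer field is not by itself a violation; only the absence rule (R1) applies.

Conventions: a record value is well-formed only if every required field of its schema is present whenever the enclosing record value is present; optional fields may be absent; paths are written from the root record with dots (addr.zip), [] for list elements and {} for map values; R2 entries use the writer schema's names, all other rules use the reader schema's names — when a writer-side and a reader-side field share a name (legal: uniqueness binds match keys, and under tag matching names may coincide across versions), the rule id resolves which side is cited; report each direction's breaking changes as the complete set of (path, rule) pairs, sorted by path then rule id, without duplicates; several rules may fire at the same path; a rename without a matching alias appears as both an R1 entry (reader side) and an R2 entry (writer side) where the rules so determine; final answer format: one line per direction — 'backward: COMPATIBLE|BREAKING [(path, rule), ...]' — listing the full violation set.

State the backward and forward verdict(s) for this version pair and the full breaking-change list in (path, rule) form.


each type pair in Device: writer, then reader
backward for Device (reader v2, writer v1):
  attrs: list<float32> -> list<float32>, writer required; from attrs
  meta: Contact -> Contact, writer required; from meta
  factor: float32 -> float32, writer optional; from factor
  name: string -> string, writer required; from name
  signature: bytes -> bytes, writer required; from signature
  id: int32 -> int32, writer optional; from id
  meta.payload: bytes -> bytes, writer optional; from meta.avatar
  meta.age: no writer-side match
  writer meta.age: unknown to reader
  => backward verdict for Device: COMPATIBLE, no violations
forward for Device (reader v1, writer v2):
  attrs: list<float32> -> list<float32>, writer required; from attrs
  meta: Contact -> Contact, writer required; from meta
  factor: float32 -> float32, writer optional; from factor
  name: string -> string, writer required; from name
  signature: bytes -> bytes, writer required; from signature
  id: int32 -> int32, writer optional; from id
  meta.avatar: bytes -> bytes, writer optional; from meta.payload
  meta.age: no writer-side match
  writer meta.age: unknown to reader
  => forward verdict for Device: COMPATIBLE, no violations

backward: COMPATIBLE []; forward: COMPATIBLE []


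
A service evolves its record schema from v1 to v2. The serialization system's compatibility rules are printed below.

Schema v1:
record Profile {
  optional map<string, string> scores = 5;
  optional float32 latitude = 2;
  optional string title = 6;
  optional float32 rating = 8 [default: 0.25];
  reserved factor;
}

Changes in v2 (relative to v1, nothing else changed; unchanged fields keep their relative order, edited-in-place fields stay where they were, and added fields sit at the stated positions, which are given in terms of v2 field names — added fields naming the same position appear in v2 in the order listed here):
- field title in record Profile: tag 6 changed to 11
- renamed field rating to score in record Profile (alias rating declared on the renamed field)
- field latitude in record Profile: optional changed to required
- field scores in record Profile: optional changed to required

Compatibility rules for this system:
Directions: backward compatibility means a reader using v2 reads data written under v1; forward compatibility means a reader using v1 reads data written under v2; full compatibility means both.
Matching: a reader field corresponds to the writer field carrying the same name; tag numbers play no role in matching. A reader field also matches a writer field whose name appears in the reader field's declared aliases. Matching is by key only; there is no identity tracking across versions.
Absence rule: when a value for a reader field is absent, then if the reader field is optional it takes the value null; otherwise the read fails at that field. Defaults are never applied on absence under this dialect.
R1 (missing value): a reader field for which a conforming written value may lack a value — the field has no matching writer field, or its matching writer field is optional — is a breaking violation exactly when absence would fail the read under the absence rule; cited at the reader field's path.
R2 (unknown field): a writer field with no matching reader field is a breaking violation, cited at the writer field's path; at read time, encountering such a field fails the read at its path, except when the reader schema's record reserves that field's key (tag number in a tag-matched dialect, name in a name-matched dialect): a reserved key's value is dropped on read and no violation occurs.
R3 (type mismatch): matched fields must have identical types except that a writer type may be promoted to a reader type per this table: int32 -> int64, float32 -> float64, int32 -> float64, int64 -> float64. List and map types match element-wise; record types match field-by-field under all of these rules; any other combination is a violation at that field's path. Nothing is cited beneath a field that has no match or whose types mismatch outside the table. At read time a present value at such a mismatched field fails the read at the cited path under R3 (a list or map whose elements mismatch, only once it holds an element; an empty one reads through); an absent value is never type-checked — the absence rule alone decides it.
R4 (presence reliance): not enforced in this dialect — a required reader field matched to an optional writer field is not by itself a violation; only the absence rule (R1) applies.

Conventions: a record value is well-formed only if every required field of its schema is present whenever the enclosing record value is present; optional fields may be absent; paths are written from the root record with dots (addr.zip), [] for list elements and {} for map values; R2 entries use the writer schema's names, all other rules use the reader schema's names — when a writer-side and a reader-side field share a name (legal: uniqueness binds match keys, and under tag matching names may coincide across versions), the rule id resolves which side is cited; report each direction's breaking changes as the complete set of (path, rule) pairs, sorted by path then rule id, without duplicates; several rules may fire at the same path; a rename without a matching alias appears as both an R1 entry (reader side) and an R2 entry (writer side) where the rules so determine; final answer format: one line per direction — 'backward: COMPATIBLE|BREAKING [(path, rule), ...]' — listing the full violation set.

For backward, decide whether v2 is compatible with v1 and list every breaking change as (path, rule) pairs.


each type pair in Profile: writer, then reader
backward on Profile — v2 reading data written by v1:
  scores: paired with writer scores (map<string, string> -> map<string, string>; writer optional)
  latitude: paired with writer latitude (float32 -> float32; writer optional)
  title: paired with writer title (string -> string; writer optional)
  score: paired with writer rating (float32 -> float32; writer optional)
  rule R1 violated at latitude
  rule R1 violated at scores
  => backward verdict for Profile: BREAKING, 2 violation(s)
checking off the Profile differences that do not matter here:
  field title in record Profile: tag 6 changed to 11 -> no rule fires on it in Profile's dialect; the asked verdict holds
  renamed field rating to score in record Profile (alias rating declared on the renamed field) -> fires only in the forward direction of Profile, which is not asked here

backward: BREAKING [(latitude, R1), (scores, R1)]


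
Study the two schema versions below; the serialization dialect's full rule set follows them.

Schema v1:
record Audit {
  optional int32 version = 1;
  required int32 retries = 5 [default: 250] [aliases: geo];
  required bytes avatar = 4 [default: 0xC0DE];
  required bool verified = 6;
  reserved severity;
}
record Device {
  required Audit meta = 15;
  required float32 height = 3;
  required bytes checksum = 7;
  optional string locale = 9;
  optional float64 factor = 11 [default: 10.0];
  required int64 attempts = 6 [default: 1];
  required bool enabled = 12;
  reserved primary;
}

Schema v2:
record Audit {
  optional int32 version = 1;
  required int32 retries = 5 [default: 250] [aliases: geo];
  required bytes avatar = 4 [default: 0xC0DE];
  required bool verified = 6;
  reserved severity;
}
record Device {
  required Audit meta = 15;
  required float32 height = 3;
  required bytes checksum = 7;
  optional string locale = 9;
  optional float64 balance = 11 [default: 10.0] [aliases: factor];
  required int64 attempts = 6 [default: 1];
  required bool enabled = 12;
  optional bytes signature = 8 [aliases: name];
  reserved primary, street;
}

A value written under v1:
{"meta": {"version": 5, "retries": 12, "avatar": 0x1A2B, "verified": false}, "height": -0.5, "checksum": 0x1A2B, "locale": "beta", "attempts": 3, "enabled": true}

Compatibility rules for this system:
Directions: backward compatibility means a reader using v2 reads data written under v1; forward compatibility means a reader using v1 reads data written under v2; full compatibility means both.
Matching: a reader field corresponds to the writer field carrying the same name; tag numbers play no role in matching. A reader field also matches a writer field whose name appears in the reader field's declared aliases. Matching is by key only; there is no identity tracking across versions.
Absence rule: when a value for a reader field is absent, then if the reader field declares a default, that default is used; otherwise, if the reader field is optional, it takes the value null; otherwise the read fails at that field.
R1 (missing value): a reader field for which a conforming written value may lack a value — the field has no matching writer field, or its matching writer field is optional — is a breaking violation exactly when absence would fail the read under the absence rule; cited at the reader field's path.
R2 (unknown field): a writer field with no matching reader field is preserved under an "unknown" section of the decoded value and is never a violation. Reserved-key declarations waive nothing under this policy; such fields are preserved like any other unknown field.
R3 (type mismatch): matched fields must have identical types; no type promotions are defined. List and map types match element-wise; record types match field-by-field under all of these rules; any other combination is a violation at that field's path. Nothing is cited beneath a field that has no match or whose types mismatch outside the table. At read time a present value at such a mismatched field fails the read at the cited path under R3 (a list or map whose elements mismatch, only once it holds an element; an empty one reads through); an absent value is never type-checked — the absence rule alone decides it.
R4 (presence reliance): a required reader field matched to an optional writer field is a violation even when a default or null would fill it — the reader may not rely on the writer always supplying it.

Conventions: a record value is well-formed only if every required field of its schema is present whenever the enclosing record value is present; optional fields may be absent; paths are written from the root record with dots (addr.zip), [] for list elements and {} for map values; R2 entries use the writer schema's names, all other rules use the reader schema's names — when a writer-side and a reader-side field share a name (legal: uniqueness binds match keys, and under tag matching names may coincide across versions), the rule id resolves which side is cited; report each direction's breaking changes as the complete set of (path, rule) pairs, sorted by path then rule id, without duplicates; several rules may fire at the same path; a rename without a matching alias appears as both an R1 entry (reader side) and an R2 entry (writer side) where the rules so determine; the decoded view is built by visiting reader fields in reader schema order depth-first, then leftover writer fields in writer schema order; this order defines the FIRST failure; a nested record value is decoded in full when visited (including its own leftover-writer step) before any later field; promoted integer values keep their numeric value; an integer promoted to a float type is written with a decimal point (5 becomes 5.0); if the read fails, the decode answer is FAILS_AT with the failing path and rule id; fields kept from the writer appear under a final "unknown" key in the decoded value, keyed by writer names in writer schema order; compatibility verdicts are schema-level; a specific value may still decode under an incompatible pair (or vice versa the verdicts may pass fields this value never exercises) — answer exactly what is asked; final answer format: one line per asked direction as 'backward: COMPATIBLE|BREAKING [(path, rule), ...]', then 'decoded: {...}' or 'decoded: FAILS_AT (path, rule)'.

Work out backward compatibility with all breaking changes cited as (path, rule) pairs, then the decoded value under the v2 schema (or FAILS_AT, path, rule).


backward: COMPATIBLE []; decoded: {"meta": {"version": 5, "retries": 12, "avatar": 0x1A2B, "verified": false}, "height": -0.5, "checksum": 0x1A2B, "locale": "beta", "balance": 10.0, "attempts": 3, "enabled": true, "signature": null}

arrows below run writer -> reader for Device
checking backward for Device: reader v2 against writer v1:
  writer required, Audit -> Audit: reader meta maps from writer meta
  writer required, float32 -> float32: reader height maps from writer height
  writer required, bytes -> bytes: reader checksum maps from writer checksum
  writer optional, string -> string: reader locale maps from writer locale
  writer optional, float64 -> float64: reader balance maps from writer factor
  writer required, int64 -> int64: reader attempts maps from writer attempts
  writer required, bool -> bool: reader enabled maps from writer enabled
  signature has no writer counterpart
  writer optional, int32 -> int32: reader meta.version maps from writer meta.version
  writer required, int32 -> int32: reader meta.retries maps from writer meta.retries
  writer required, bytes -> bytes: reader meta.avatar maps from writer meta.avatar
  writer required, bool -> bool: reader meta.verified maps from writer meta.verified
  nothing fires on Device: backward is COMPATIBLE
migrating the Device value to v2:
  meta.version := 5
  meta.retries := 12
  meta.avatar := 0x1A2B
  meta.verified := false
  height := -0.5
  checksum := 0x1A2B
  locale := "beta"
  balance := 10.0 (no value, default fills)
  attempts := 3
  enabled := true
  signature := null (not supplied -> null)
  => decoded: {"meta": {"version": 5, "retries": 12, "avatar": 0x1A2B, "verified": false}, "height": -0.5, "checksum": 0x1A2B, "locale": "beta", "balance": 10.0, "attempts": 3, "enabled": true, "signature": null}
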